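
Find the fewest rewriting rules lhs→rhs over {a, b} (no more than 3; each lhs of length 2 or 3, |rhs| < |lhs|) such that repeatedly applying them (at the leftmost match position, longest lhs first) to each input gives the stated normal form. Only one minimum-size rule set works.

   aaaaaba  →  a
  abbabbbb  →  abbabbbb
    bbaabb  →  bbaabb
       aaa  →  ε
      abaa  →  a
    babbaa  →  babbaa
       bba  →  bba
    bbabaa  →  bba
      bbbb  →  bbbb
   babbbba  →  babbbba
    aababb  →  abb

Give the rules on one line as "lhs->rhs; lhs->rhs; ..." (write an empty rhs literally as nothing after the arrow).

  | aaaaaba => aaba => a
  | abbabbbb
  | bbaabb
  | aaa => ε

aaa->; aba->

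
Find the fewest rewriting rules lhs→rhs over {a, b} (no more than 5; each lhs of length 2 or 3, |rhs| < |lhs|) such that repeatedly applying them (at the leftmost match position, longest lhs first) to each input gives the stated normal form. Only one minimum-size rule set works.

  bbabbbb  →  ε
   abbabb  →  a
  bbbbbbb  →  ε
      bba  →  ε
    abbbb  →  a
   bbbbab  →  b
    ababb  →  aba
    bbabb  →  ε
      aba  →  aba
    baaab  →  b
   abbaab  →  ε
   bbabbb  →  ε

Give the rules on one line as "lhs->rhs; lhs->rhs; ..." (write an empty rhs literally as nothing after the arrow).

  | bbabbbb => bbbb => bbb => bb => ε
  | abbabb => abb => a
  | bbbbbbb => bbbbbb => bbbbb => bbbb => bbb => bb => ε
  | bba => ε

aa->b; bb->; bba->; bbb->bb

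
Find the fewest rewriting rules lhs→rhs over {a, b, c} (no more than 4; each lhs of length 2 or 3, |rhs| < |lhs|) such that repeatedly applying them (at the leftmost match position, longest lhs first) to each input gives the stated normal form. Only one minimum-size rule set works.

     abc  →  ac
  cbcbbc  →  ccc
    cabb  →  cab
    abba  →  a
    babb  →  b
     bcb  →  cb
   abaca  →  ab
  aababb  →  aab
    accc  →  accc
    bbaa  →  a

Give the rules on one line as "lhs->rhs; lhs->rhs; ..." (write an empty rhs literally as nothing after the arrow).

  | abc => ac
  | cbcbbc => ccbbc => ccbc => ccc
  | cabb => cab
  | abba => aba => a

aca->ab; ba->; bb->b; bc->c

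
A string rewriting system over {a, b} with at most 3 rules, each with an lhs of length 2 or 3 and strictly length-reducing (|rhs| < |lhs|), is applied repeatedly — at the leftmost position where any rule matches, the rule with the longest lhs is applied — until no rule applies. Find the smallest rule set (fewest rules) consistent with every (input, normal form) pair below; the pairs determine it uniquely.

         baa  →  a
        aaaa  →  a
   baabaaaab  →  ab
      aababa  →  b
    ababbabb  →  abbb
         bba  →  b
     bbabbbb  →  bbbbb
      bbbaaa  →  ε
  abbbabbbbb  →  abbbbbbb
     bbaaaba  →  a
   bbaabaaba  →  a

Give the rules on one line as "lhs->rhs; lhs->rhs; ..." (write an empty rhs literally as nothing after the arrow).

aa->b; ba->

  | baa => a
  | aaaa => baa => a
  | baabaaaab => abaaaab => aaaab => baab => ab
  | aababa => bbaba => bba => b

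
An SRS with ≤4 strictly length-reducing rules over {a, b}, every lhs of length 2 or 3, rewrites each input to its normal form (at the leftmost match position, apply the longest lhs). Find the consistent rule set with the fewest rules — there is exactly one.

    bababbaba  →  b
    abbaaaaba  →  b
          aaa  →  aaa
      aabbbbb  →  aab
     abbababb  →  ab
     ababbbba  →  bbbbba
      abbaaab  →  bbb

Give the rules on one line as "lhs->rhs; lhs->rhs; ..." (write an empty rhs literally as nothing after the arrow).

  | bababbaba => ababbaba => bbbaba => bbaba => baba => aba => b
  | abbaaaaba => abaaaaba => baaaba => bbaba => baba => aba => b
  | aaa
  | aabbbbb => aabbbb => aabbb => aabb => aab

aba->b; abb->ab; baa->bb; bab->ab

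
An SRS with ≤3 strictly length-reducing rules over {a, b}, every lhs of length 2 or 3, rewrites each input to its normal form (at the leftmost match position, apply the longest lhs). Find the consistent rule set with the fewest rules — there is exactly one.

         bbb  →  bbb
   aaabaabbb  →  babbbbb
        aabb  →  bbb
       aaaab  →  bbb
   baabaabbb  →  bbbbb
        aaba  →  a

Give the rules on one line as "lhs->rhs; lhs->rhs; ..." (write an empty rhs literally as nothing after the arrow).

aa->b; bba->a

  | bbb
  | aaabaabbb => babaabbb => babbbbb
  | aabb => bbb
  | aaaab => baab => bbb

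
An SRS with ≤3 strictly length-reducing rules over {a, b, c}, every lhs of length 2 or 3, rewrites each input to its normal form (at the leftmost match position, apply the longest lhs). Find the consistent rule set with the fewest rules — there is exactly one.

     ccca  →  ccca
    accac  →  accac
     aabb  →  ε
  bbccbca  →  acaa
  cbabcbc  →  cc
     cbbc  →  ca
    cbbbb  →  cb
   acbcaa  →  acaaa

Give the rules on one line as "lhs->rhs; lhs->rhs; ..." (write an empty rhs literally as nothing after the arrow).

  | ccca
  | accac
  | aabb => ab => ε
  | bbccbca => bccbca => acbca => acaa

ab->; bb->b; bc->a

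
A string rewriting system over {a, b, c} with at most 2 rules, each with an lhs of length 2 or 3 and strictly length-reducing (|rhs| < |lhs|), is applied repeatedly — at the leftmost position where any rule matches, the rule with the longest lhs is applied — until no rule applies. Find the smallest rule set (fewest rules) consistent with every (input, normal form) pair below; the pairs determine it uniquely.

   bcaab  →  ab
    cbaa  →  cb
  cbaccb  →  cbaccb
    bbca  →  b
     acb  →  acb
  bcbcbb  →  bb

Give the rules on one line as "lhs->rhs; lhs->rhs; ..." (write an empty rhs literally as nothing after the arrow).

aa->; bc->a

  | bcaab => aaab => ab
  | cbaa => cb
  | cbaccb
  | bbca => baa => b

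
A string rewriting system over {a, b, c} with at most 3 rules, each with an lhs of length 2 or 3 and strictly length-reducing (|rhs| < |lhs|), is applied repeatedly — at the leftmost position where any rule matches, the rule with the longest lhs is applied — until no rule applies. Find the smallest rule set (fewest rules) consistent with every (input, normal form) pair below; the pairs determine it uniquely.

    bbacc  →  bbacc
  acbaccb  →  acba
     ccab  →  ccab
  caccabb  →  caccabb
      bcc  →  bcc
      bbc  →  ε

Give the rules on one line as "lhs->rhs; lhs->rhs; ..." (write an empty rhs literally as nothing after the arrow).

bbc->; ccb->

  | bbacc
  | acbaccb => acba
  | ccab
  | caccabb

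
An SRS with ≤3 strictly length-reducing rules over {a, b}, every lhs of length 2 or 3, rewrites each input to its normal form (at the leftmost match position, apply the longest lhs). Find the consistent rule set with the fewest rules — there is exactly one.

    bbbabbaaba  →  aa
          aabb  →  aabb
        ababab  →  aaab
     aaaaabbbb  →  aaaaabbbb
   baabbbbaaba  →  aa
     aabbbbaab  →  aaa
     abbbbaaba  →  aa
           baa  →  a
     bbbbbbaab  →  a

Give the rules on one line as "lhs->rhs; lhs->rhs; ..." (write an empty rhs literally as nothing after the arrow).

  | bbbabbaaba => bbabaaba => baaaba => baaba => baba => aa
  | aabb
  | ababab => aaab
  | aaaaabbbb

ba->a; baa->ba; bab->a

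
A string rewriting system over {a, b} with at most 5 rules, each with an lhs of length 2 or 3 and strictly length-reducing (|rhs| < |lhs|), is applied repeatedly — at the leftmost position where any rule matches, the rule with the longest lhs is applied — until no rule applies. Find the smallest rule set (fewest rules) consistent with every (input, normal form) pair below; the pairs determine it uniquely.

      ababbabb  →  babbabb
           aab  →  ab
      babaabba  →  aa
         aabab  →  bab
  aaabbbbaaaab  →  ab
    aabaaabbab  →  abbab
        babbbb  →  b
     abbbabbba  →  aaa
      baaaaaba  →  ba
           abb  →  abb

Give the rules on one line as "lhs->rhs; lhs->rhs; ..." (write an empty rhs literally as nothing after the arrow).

aab->ab; aba->ba; baa->; bbb->a

  | ababbabb => babbabb
  | aab => ab
  | babaabba => bbaabba => bbba => aa
  | aabab => abab => bab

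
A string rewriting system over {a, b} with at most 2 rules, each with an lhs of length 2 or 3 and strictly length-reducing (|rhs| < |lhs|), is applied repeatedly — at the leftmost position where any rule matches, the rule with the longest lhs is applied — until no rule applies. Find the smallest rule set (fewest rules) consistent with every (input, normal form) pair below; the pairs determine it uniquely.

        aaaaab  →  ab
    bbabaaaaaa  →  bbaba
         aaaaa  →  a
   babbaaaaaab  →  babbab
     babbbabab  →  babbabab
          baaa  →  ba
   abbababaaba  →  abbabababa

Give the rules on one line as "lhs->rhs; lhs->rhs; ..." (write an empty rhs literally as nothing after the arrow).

aa->a; bbb->bb

  | aaaaab => aaaab => aaab => aab => ab
  | bbabaaaaaa => bbabaaaaa => bbabaaaa => bbabaaa => bbabaa => bbaba
  | aaaaa => aaaa => aaa => aa => a
  | babbaaaaaab => babbaaaaab => babbaaaab => babbaaab => babbaab => babbab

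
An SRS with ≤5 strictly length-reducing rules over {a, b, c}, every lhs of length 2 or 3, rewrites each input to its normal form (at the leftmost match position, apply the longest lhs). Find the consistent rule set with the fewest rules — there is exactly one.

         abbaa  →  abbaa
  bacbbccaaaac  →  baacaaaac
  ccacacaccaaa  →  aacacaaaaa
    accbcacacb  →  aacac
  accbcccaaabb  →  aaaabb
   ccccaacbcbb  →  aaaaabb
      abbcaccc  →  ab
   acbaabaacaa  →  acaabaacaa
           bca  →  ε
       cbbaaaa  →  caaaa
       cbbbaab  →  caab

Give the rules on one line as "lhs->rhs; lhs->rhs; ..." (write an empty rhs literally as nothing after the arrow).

  | abbaa
  | bacbbccaaaac => bacbccaaaac => bacccaaaac => baacaaaac
  | ccacacaccaaa => aacacaccaaa => aacacaaaaa
  | accbcacacb => aabcacacb => aacacb => aacac

bc->b; bca->; cb->c; cc->a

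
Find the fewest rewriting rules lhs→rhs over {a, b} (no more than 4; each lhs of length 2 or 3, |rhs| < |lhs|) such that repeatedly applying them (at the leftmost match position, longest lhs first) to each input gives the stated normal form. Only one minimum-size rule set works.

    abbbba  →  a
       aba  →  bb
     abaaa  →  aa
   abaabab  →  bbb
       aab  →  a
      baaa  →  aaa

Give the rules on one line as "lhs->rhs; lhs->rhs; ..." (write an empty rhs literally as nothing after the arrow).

  | abbbba => bbba => bba => ba => a
  | aba => bb
  | abaaa => bbaa => baa => aa
  | abaabab => bbabab => babab => abab => bbb

ab->; aba->bb; ba->a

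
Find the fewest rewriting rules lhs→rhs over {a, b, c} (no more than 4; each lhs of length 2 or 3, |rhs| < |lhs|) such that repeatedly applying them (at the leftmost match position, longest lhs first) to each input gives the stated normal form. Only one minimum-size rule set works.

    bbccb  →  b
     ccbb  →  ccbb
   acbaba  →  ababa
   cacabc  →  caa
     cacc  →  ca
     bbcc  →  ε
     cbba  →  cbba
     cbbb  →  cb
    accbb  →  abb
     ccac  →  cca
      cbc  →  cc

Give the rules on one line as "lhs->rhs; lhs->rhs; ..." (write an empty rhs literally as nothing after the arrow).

  | bbccb => bcb => b
  | ccbb
  | acbaba => ababa
  | cacabc => caabc => caa

ac->a; bbb->b; bc->; cbc->cc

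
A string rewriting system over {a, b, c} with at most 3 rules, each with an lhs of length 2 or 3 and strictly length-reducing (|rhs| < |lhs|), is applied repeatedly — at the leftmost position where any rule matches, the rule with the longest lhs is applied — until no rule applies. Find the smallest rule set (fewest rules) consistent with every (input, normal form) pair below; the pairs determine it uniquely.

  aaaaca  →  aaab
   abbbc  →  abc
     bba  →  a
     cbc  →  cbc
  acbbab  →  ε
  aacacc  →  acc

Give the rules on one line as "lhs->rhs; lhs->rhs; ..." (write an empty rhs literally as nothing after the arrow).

  | aaaaca => aaab
  | abbbc => abc
  | bba => a
  | cbc

aca->b; bb->; bcc->cc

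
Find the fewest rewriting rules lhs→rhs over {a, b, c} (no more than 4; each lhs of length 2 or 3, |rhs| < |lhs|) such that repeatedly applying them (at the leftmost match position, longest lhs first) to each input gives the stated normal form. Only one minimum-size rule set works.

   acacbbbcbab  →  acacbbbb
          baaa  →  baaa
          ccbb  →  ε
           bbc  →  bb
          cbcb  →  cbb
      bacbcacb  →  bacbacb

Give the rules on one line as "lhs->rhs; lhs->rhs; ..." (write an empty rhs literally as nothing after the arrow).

  | acacbbbcbab => acacbbbbab => acacbbbb
  | baaa
  | ccbb => ab => ε
  | bbc => bb

ab->; bc->b; ccb->a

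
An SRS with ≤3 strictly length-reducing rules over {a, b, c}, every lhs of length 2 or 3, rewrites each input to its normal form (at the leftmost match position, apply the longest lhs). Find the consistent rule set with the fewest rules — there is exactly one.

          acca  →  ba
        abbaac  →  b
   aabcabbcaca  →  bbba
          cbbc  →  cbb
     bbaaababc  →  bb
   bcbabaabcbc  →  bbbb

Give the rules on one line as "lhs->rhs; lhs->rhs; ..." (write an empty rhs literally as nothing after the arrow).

  | acca => bca => ba
  | abbaac => baac => bab => b
  | aabcabbcaca => acabbcaca => babbcaca => bbcaca => bbaca => bbba
  | cbbc => cbb

ab->; ac->b; bc->b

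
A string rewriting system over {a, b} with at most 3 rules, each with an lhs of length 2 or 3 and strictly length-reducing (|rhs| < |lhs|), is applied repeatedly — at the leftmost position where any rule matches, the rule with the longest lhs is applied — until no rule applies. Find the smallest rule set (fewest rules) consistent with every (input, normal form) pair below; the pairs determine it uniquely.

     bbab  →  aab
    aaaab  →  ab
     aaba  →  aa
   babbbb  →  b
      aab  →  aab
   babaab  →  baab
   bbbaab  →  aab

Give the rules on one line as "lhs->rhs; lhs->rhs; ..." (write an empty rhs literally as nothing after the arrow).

  | bbab => aab
  | aaaab => ab
  | aaba => aa
  | babbbb => baabb => baaa => b

aaa->; aba->a; bb->a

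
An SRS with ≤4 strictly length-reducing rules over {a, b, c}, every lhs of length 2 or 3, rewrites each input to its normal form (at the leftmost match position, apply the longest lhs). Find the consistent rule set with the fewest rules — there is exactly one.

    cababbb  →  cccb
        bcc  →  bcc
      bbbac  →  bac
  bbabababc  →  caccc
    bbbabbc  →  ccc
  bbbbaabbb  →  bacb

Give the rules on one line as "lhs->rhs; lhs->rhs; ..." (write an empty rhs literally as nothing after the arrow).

  | cababbb => ccabbb => cccbb => cccb
  | bcc
  | bbbac => bbac => bac
  | bbabababc => babababc => caababc => cacabc => caccc

ab->c; bab->ca; bb->b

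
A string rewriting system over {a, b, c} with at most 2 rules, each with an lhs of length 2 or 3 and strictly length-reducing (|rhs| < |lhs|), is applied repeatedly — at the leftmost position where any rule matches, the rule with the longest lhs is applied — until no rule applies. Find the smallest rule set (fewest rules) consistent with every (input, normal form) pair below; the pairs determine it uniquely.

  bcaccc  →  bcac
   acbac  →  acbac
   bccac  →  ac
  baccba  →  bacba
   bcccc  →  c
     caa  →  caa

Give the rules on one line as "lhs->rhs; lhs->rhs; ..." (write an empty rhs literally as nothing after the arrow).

  | bcaccc => bcacc => bcac
  | acbac
  | bccac => ac
  | baccba => bacba

bcc->; cc->c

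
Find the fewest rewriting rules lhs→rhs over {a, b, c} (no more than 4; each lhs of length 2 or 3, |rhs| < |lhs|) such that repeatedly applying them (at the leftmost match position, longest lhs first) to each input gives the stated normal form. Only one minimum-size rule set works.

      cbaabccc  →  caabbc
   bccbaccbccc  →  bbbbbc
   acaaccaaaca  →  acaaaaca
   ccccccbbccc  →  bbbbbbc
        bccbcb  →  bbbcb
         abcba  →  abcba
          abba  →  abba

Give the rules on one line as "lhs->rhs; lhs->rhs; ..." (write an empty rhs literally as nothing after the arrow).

  | cbaabccc => caabccc => caabbc
  | bccbaccbccc => bbbaccbccc => bbbbccc => bbbbbc
  | acaaccaaaca => acaaaaca
  | ccccccbbccc => bccccbbccc => bbccbbccc => bbbbbccc => bbbbbbc

acc->; baa->aa; cc->b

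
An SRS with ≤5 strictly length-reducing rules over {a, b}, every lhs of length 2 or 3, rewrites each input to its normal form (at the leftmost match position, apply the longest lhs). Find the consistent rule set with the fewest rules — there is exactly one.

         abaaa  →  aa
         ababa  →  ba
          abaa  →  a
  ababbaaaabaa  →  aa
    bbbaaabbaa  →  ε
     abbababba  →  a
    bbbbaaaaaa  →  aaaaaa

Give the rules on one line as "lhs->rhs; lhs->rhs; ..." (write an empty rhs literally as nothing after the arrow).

  | abaaa => bbaa => aa
  | ababa => bbba => ba
  | abaa => bba => a
  | ababbaaaabaa => bbbbaaaabaa => bbaaaabaa => aaaabaa => aaabba => aaaba => aabb => aab => aa

ab->a; aba->bb; bab->b; bb->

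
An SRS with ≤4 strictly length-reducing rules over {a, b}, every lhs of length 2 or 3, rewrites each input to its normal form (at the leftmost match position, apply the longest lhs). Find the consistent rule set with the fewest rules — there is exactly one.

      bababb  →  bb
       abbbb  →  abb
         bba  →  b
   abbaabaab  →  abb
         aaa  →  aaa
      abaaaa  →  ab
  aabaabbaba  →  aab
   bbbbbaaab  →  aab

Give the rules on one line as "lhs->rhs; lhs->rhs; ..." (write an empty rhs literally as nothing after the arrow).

  | bababb => babb => bb
  | abbbb => abb
  | bba => b
  | abbaabaab => ababaab => abbaab => abab => abb

aba->ab; ba->; bbb->b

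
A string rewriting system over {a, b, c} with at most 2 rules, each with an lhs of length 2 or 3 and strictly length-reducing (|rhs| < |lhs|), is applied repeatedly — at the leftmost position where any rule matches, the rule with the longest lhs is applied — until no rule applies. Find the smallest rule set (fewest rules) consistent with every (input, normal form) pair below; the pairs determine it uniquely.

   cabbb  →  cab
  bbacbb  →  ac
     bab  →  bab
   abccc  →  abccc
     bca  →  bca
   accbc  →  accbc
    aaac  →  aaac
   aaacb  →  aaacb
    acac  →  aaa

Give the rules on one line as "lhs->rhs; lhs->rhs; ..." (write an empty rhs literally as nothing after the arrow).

bb->; cac->aa

  | cabbb => cab
  | bbacbb => acbb => ac
  | bab
  | abccc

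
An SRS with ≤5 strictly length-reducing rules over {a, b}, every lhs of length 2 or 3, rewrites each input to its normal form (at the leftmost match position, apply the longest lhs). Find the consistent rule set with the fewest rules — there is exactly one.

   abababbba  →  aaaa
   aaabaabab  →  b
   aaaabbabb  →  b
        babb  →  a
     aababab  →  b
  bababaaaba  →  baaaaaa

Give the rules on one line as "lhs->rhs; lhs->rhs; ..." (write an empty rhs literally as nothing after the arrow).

ab->b; aba->aa; abb->ab; bb->a

  | abababbba => aababbba => aaabbba => aaabba => aaaba => aaaa
  | aaabaabab => aaaaabab => aaaaaab => aaaaab => aaaab => aaab => aab => ab => b
  | aaaabbabb => aaaababb => aaaaabb => aaaaab => aaaab => aaab => aab => ab => b
  | babb => bab => bb => a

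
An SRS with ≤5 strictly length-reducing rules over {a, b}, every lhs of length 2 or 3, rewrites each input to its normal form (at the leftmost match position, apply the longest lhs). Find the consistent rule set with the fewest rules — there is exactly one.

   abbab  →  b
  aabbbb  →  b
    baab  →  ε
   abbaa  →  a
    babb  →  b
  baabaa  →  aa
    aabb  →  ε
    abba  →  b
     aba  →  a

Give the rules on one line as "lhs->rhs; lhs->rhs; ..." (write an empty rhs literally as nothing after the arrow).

  | abbab => bab => bb => b
  | aabbbb => abbb => bb => b
  | baab => ab => ε
  | abbaa => baa => a

ab->; ba->b; baa->a; bb->b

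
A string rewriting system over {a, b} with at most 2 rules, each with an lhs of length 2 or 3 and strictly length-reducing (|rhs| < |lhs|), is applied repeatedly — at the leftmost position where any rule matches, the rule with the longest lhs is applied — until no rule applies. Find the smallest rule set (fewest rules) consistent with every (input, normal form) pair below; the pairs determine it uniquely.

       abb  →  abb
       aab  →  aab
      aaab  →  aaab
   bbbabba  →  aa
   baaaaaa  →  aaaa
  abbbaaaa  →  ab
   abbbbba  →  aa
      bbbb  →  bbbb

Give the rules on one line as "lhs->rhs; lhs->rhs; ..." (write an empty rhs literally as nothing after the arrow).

ba->a; baa->

  | abb
  | aab
  | aaab
  | bbbabba => bbabba => babba => abba => aba => aa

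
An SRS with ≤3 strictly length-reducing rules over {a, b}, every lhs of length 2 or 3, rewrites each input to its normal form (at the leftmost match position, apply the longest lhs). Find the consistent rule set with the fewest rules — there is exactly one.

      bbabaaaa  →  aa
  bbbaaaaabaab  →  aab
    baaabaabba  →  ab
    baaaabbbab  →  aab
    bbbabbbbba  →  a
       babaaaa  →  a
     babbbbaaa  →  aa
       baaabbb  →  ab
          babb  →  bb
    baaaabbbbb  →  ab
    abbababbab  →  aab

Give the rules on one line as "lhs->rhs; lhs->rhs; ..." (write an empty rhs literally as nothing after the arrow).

  | bbabaaaa => bbaaaa => baaa => aa
  | bbbaaaaabaab => abaaaaabaab => aaaaabaab => aaabaab => abaab => aab
  | baaabaabba => aabaabba => aaabba => abba => ab
  | baaaabbbab => aaabbbab => abbbab => aabab => aab

aaa->a; ba->; bbb->ab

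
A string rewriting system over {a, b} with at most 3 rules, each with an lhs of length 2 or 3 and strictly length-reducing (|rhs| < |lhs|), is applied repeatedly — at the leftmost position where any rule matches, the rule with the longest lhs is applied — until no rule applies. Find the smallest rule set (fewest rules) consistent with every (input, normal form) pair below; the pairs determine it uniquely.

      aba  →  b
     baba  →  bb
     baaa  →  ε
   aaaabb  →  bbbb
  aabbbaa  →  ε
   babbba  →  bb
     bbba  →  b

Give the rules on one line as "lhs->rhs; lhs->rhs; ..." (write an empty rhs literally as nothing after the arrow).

aa->b; ab->a; bba->

  | aba => aa => b
  | baba => baa => bb
  | baaa => bba => ε
  | aaaabb => baabb => bbbb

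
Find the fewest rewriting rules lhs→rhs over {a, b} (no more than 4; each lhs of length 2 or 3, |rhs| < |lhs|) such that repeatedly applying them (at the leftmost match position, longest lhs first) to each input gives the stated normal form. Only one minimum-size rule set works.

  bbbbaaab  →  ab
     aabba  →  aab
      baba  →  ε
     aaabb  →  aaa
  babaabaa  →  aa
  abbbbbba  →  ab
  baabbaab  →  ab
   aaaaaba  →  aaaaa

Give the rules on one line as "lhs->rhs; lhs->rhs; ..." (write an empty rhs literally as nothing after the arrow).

ba->; bb->; bba->b

  | bbbbaaab => bbaaab => baab => ab
  | aabba => aab
  | baba => ba => ε
  | aaabb => aaa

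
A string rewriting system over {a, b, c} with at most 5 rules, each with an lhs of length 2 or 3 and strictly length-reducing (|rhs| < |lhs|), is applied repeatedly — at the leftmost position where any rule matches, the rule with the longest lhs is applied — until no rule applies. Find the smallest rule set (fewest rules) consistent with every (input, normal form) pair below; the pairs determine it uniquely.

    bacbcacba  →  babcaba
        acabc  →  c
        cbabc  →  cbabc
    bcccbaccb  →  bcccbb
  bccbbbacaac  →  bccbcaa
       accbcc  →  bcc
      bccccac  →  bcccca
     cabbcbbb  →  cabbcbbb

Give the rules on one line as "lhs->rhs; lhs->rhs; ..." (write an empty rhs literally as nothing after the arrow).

aab->; ac->a; acc->; bba->

  | bacbcacba => babcacba => babcaba
  | acabc => aabc => c
  | cbabc
  | bcccbaccb => bcccbb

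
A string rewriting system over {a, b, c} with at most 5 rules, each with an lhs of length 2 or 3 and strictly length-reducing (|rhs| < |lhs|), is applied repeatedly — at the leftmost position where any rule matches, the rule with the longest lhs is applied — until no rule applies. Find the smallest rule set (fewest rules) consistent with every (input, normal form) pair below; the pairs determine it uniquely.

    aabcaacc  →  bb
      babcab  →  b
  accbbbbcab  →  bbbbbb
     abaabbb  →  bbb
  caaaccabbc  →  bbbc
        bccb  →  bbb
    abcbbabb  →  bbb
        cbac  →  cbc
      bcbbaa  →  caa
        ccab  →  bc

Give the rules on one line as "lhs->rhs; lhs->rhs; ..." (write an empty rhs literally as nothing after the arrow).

ab->c; ac->c; bba->ca; cc->b

  | aabcaacc => accaacc => ccaacc => baacc => bacc => bcc => bb
  | babcab => bccab => bbab => cab => cc => b
  | accbbbbcab => ccbbbbcab => bbbbbcab => bbbbbcc => bbbbbb
  | abaabbb => caabbb => cacbb => ccbb => bbb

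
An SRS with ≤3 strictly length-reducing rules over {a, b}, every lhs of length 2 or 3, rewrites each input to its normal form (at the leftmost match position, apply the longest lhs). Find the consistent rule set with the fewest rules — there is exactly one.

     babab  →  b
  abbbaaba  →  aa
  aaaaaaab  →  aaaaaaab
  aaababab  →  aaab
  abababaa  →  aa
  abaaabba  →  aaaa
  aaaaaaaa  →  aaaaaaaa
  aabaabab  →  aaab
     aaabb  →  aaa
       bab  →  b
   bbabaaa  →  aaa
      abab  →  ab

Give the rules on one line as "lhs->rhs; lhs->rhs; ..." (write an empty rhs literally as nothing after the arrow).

ba->; bb->

  | babab => bab => b
  | abbbaaba => abaaba => aaba => aa
  | aaaaaaab
  | aaababab => aaabab => aaab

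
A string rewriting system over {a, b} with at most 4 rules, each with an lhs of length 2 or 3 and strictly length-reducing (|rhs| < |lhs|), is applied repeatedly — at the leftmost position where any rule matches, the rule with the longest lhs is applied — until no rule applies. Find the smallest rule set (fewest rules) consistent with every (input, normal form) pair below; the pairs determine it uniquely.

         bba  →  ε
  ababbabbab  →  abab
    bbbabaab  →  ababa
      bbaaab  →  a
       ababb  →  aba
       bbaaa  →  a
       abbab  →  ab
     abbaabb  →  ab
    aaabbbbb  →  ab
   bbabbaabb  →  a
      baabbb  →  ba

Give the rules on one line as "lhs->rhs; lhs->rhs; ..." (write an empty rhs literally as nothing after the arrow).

aa->a; aab->a; bb->a; bba->

  | bba => ε
  | ababbabbab => ababbab => abab
  | bbbabaab => ababaab => ababa
  | bbaaab => aab => a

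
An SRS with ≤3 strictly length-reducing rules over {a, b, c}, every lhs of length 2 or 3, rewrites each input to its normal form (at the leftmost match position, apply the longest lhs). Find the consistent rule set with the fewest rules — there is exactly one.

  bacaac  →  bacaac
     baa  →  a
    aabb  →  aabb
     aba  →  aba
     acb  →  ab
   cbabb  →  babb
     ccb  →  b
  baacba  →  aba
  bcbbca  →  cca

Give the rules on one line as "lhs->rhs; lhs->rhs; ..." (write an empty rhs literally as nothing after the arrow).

  | bacaac
  | baa => a
  | aabb
  | aba

baa->a; bbb->c; cb->b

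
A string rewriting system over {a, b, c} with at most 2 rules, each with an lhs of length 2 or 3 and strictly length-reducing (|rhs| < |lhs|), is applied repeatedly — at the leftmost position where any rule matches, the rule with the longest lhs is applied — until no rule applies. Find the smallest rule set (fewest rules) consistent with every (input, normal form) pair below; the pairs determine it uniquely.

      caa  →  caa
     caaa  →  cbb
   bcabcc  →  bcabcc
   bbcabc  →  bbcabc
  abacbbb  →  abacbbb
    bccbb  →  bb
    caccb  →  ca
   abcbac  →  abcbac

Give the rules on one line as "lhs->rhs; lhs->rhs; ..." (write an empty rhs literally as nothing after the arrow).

  | caa
  | caaa => cbb
  | bcabcc
  | bbcabc

aaa->bb; ccb->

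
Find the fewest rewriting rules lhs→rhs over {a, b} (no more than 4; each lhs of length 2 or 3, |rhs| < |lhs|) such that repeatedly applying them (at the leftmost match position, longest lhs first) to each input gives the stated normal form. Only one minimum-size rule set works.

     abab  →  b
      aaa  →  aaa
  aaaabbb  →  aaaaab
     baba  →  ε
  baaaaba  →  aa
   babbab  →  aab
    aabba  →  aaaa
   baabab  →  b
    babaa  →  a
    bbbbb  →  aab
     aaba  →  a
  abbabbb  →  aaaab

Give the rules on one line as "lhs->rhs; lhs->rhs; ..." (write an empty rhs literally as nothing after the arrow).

  | abab => b
  | aaa
  | aaaabbb => aaaaab
  | baba => ba => ε

aba->; ba->; bb->a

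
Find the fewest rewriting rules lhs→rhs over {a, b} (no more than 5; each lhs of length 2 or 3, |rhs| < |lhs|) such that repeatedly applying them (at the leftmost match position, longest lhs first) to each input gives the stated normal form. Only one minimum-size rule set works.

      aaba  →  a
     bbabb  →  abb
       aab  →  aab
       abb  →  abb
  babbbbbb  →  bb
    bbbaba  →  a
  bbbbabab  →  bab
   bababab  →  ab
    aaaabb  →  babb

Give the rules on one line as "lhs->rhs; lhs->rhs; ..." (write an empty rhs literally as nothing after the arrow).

aaa->b; aba->; bba->a; bbb->a

  | aaba => a
  | bbabb => abb
  | aab
  | abb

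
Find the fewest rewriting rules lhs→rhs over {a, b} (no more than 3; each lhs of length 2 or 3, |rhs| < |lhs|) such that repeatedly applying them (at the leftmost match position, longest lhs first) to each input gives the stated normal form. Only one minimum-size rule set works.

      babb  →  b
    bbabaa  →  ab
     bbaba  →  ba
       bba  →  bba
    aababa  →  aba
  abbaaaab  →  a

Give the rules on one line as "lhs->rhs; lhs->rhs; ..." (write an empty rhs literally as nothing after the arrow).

  | babb => b
  | bbabaa => baa => ab
  | bbaba => ba
  | bba

aab->; baa->ab; bab->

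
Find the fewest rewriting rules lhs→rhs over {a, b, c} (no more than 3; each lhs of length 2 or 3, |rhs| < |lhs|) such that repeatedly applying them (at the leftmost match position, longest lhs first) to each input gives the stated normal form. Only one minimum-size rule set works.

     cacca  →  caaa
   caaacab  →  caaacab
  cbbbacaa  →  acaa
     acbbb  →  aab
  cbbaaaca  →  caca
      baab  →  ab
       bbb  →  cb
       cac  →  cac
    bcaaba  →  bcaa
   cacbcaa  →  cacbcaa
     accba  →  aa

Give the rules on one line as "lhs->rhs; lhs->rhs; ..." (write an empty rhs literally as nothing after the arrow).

  | cacca => caaa
  | caaacab
  | cbbbacaa => ccbacaa => abacaa => acaa
  | acbbb => accb => aab

ba->; bbb->cb; cc->a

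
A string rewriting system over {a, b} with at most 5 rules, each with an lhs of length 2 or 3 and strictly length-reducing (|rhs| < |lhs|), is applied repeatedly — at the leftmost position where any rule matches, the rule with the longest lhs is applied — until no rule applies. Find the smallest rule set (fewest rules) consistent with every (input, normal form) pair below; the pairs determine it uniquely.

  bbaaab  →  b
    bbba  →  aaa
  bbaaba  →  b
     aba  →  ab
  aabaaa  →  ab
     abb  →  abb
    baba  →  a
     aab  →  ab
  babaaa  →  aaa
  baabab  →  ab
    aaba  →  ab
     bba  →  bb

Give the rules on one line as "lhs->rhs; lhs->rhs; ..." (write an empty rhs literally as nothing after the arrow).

  | bbaaab => bbaab => bbab => b
  | bbba => aaa
  | bbaaba => bbaba => ba => b
  | aba => ab

aab->ab; ba->b; bab->; bbb->aa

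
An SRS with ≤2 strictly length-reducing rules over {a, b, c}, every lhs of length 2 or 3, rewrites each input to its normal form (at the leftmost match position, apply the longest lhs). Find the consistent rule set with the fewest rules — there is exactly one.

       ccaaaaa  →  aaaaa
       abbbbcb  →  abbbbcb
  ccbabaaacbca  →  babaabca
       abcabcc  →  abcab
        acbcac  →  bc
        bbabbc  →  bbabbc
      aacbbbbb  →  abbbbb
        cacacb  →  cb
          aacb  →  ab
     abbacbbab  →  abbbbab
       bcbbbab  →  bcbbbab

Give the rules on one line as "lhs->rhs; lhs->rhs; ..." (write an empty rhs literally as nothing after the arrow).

ac->; cc->

  | ccaaaaa => aaaaa
  | abbbbcb
  | ccbabaaacbca => babaaacbca => babaabca
  | abcabcc => abcab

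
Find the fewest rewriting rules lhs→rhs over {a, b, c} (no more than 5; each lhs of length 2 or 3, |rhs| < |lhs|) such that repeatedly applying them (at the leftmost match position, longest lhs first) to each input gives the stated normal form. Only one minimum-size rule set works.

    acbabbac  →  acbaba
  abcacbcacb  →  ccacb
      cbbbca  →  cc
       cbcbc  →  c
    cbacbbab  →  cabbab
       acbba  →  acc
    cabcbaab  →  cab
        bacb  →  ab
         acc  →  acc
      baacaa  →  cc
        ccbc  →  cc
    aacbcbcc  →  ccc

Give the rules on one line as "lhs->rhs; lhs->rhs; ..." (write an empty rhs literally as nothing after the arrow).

aa->c; bac->a; bc->; cbb->ca

  | acbabbac => acbaba
  | abcacbcacb => aacbcacb => ccbcacb => ccacb
  | cbbbca => cabca => caa => cc
  | cbcbc => cbc => c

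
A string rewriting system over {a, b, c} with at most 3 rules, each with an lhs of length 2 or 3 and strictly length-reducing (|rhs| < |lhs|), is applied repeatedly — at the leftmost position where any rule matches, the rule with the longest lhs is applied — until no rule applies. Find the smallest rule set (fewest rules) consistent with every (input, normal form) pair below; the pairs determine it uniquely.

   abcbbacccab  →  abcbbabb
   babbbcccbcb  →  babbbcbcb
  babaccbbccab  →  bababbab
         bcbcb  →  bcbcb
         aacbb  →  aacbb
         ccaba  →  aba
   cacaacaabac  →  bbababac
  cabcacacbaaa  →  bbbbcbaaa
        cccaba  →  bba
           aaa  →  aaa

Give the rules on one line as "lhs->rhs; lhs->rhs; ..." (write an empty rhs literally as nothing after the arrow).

  | abcbbacccab => abcbbacab => abcbbabb
  | babbbcccbcb => babbbcbcb
  | babaccbbccab => bababbccab => bababbab
  | bcbcb

ca->b; cc->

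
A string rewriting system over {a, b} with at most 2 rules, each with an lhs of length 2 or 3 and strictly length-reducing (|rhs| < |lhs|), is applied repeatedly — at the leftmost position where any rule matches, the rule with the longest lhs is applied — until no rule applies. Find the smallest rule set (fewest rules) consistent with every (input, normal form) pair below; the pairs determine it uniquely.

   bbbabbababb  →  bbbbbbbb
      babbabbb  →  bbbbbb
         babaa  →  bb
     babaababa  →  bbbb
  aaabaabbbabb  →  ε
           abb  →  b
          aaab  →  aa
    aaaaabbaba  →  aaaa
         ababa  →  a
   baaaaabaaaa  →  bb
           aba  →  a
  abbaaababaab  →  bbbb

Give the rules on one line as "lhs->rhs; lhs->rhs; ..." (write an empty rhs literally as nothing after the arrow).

  | bbbabbababb => bbbbbababb => bbbbbbabb => bbbbbbbb
  | babbabbb => bbbabbb => bbbbbb
  | babaa => bbaa => bba => bb
  | babaababa => bbaababa => bbababa => bbbaba => bbbba => bbbb

ab->; ba->b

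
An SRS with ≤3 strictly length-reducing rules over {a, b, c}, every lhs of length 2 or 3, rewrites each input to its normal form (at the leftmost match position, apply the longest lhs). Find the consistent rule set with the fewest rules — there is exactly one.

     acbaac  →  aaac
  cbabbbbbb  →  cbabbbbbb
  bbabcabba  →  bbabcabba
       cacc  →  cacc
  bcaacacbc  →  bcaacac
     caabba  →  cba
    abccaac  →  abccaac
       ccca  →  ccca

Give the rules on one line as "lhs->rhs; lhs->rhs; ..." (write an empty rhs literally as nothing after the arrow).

aab->; acb->a

  | acbaac => aaac
  | cbabbbbbb
  | bbabcabba
  | cacc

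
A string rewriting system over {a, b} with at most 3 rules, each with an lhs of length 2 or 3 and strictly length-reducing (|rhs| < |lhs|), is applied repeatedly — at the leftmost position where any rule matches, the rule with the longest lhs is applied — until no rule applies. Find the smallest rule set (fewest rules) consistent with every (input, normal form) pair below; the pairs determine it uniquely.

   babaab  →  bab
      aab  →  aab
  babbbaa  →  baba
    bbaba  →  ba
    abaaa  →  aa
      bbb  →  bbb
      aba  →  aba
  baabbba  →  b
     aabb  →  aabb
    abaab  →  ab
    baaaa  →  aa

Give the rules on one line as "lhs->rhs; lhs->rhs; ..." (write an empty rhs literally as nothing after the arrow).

  | babaab => bab
  | aab
  | babbbaa => baba
  | bbaba => ba

baa->; bba->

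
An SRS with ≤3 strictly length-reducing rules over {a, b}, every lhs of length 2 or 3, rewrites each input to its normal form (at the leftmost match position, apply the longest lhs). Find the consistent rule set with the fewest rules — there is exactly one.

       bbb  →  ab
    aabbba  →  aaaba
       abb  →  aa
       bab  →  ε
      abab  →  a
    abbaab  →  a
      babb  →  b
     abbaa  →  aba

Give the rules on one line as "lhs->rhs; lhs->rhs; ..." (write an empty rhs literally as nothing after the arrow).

  | bbb => ab
  | aabbba => aaaba
  | abb => aa
  | bab => ε

bab->; bb->a; bba->b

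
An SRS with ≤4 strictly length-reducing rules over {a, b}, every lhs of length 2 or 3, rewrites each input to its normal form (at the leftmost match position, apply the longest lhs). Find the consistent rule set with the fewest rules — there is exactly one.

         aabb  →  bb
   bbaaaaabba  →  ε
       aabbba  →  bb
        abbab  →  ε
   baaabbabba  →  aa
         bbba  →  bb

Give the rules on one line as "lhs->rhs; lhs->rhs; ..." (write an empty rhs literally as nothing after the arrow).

aaa->ba; ab->b; ba->; bab->a

  | aabb => abb => bb
  | bbaaaaabba => baaaabba => aaabba => babba => aba => ba => ε
  | aabbba => abbba => bbba => bb
  | abbab => bbab => ba => ε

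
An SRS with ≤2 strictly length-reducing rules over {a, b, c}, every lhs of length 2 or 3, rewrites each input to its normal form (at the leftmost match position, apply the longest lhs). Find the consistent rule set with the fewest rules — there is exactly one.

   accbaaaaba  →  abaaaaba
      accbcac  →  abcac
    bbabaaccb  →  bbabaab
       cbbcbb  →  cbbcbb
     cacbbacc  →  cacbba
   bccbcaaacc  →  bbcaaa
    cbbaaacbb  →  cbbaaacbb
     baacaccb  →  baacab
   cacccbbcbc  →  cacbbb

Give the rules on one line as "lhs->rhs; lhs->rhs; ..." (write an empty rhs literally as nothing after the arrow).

  | accbaaaaba => abaaaaba
  | accbcac => abcac
  | bbabaaccb => bbabaab
  | cbbcbb

cbc->b; cc->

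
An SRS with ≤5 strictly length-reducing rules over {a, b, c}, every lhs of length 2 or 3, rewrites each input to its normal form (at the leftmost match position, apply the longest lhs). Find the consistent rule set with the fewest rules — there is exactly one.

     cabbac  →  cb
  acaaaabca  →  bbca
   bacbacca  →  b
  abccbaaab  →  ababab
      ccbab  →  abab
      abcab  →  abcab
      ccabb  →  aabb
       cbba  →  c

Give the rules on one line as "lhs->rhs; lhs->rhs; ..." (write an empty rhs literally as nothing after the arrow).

ac->b; baa->b; bba->; cc->a

  | cabbac => cac => cb
  | acaaaabca => baaaabca => baabca => bbca
  | bacbacca => bbbacca => bcca => baa => b
  | abccbaaab => ababaaab => ababab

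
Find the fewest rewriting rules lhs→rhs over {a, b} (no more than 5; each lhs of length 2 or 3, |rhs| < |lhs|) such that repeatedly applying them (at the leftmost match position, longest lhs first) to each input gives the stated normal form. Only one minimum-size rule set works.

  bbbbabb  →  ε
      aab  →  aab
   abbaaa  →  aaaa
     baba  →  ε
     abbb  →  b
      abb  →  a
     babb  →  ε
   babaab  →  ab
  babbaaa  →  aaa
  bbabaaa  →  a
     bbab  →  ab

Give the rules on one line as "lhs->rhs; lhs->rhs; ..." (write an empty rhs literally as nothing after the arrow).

aba->b; ba->; bb->; bbb->ba

  | bbbbabb => bababb => babb => bb => ε
  | aab
  | abbaaa => aaaa
  | baba => ba => ε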